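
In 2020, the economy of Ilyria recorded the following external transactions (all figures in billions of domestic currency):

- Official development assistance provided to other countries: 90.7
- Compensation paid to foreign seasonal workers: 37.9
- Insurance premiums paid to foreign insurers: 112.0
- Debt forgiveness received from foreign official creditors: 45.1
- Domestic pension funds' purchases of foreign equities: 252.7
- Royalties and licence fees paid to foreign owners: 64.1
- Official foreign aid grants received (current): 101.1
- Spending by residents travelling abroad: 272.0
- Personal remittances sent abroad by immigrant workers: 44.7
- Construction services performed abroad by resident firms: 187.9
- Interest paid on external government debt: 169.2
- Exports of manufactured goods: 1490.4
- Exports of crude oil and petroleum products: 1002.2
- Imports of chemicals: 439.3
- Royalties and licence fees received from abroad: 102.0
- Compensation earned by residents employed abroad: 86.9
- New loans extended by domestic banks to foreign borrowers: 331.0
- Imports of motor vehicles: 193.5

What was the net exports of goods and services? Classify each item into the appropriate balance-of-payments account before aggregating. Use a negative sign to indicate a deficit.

1701.6

Goods: 1490.4 + 1002.2 - 193.5 - 439.3 = 1859.8
Services: -112.0 + 187.9 + 102.0 - 64.1 - 272.0 = -158.2
Trade balance = 1859.8 + (-158.2) = 1701.6
(Excluded from the trade balance — secondary income: official development assistance provided to other countries 90.7, official foreign aid grants received (current) 101.1, personal remittances sent abroad by immigrant workers 44.7; primary income: compensation paid to foreign seasonal workers 37.9, interest paid on external government debt 169.2, compensation earned by residents employed abroad 86.9; capital account: debt forgiveness received from foreign official creditors 45.1; financial account: domestic pension funds' purchases of foreign equities 252.7, new loans extended by domestic banks to foreign borrowers 331.0.)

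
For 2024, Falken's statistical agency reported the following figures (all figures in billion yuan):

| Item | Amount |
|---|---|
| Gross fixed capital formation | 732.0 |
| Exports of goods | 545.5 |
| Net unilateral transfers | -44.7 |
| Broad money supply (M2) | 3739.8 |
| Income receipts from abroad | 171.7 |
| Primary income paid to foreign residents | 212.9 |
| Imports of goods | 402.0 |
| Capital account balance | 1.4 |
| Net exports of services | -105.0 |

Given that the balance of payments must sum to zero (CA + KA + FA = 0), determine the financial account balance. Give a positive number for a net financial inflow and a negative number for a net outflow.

Goods balance = 545.5 - 402.0 = 143.5
Services balance = -105.0
Trade balance (goods + services) = 143.5 + (-105.0) = 38.5
Net primary income = 171.7 - 212.9 = -41.2
Net secondary income = -44.7
Current account = 38.5 + (-41.2) + (-44.7) = -47.4
Financial account = -(-47.4 + 1.4) = 46.0

46.0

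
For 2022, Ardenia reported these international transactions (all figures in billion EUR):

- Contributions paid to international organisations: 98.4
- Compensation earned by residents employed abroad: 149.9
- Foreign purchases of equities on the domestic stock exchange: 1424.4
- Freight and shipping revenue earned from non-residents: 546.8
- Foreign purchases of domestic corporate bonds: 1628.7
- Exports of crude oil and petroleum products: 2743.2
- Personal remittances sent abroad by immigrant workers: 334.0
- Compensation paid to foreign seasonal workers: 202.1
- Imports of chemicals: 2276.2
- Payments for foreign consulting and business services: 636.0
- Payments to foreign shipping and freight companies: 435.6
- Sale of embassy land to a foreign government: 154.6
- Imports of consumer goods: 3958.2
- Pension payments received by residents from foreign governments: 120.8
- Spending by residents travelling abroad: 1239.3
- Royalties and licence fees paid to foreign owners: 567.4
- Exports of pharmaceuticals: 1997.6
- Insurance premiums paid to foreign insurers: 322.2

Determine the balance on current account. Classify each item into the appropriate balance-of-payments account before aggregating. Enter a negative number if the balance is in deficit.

Goods: 2743.2 - 3958.2 - 2276.2 + 1997.6 = -1493.6
Services: -636.0 - 322.2 - 1239.3 + 546.8 - 435.6 - 567.4 = -2653.7
Primary income: 149.9 - 202.1 = -52.2
Secondary income: -334.0 - 98.4 + 120.8 = -311.6
Current account = (-1493.6) + (-2653.7) + (-52.2) + (-311.6) = -4511.1
(Excluded from the current account — financial account: foreign purchases of equities on the domestic stock exchange 1424.4, foreign purchases of domestic corporate bonds 1628.7; capital account: sale of embassy land to a foreign government 154.6.)

-4511.1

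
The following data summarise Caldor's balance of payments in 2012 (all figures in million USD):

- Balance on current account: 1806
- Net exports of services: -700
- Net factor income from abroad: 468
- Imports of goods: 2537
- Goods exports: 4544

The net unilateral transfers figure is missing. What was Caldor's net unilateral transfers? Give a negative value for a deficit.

31

Current account = goods balance + services balance + net primary income + net secondary income
Sum of the known components = 1775
Net unilateral transfers = CA - (known components) = 1806 - 1775 = 31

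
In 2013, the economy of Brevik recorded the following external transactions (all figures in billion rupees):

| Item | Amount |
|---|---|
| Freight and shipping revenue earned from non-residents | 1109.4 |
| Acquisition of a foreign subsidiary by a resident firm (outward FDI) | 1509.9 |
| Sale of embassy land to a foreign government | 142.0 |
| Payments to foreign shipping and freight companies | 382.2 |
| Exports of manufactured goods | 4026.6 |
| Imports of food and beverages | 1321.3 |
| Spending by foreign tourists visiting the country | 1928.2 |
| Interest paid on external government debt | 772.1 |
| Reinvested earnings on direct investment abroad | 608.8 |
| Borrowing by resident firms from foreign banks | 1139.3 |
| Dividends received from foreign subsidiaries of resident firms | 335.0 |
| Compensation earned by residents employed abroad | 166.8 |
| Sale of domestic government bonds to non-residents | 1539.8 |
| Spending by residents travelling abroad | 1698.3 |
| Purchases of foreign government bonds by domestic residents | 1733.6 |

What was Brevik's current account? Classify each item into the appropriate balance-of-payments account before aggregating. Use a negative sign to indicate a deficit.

4000.9

Goods: 4026.6 - 1321.3 = 2705.3
Services: -382.2 + 1928.2 - 1698.3 + 1109.4 = 957.1
Primary income: 166.8 + 335.0 + 608.8 - 772.1 = 338.5
Current account = 2705.3 + 957.1 + 338.5 = 4000.9
(Excluded from the current account — financial account: acquisition of a foreign subsidiary by a resident firm (outward FDI) 1509.9, borrowing by resident firms from foreign banks 1139.3, sale of domestic government bonds to non-residents 1539.8, purchases of foreign government bonds by domestic residents 1733.6; capital account: sale of embassy land to a foreign government 142.0.)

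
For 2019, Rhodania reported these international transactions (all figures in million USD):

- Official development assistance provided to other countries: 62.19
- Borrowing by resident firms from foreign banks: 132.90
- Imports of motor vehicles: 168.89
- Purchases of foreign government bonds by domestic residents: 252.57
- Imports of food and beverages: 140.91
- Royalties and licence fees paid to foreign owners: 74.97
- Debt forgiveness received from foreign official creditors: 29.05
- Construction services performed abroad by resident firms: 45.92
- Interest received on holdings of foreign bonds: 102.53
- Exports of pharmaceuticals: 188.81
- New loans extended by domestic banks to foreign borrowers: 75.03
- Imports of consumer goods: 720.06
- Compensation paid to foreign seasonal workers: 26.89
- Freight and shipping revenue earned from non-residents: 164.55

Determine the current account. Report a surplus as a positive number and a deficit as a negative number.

Goods: -168.89 - 140.91 + 188.81 - 720.06 = -841.05
Services: 164.55 - 74.97 + 45.92 = 135.50
Primary income: -26.89 + 102.53 = 75.64
Secondary income: -62.19
Current account = (-841.05) + 135.50 + 75.64 + (-62.19) = -692.10
(Excluded from the current account — financial account: borrowing by resident firms from foreign banks 132.90, purchases of foreign government bonds by domestic residents 252.57, new loans extended by domestic banks to foreign borrowers 75.03; capital account: debt forgiveness received from foreign official creditors 29.05.)

-692.10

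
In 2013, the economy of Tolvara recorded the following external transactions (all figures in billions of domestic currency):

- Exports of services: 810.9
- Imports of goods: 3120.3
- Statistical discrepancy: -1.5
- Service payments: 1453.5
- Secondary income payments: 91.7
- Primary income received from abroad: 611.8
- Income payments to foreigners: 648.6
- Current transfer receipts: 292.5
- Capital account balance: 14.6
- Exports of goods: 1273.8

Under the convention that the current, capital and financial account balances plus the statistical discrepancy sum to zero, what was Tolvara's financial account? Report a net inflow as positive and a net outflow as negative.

2312.0

Goods balance = 1273.8 - 3120.3 = -1846.5
Services balance = 810.9 - 1453.5 = -642.6
Trade balance (goods + services) = -1846.5 + (-642.6) = -2489.1
Net primary income = 611.8 - 648.6 = -36.8
Net secondary income = 292.5 - 91.7 = 200.8
Current account = -2489.1 + (-36.8) + 200.8 = -2325.1
Financial account = -(-2325.1 + 14.6 + (-1.5)) = 2312.0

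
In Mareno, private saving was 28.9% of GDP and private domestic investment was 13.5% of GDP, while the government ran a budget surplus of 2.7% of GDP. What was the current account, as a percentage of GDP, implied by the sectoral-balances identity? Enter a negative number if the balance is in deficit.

By the sectoral-balances identity, CA = (S_private - I) + (T - G).
Private balance = 28.9 - 13.5 = 15.4
Government balance (T - G) = 2.7
CA = 15.4 + 2.7 = 18.1

18.1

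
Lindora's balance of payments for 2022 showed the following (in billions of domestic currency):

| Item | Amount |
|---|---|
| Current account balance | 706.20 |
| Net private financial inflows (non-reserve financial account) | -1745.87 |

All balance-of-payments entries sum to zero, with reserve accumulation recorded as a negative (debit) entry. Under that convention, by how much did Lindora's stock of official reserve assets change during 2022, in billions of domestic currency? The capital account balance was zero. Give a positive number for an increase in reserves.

-1039.67

Official reserve transactions balance = -(706.20 + (-1745.87)) = 1039.67
An accumulation of reserves is recorded as a debit (negative entry), so the change in the stock of reserves is the negative of that balance.
Change in official reserves = -(1039.67) = -1039.67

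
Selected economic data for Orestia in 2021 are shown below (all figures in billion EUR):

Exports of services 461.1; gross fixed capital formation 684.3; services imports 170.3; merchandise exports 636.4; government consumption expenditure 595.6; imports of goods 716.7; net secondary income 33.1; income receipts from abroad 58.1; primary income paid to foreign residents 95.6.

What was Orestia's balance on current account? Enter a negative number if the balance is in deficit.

206.1

Goods balance = 636.4 - 716.7 = -80.3
Services balance = 461.1 - 170.3 = 290.8
Trade balance (goods + services) = -80.3 + 290.8 = 210.5
Net primary income = 58.1 - 95.6 = -37.5
Net secondary income = 33.1
Current account = 210.5 + (-37.5) + 33.1 = 206.1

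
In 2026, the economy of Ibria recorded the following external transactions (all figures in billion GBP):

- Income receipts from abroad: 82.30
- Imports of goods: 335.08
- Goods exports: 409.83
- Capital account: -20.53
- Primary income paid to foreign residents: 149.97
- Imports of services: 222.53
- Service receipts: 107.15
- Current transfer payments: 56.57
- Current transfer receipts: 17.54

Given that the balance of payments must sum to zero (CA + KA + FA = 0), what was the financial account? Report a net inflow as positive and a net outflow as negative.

Goods balance = 409.83 - 335.08 = 74.75
Services balance = 107.15 - 222.53 = -115.38
Trade balance (goods + services) = 74.75 + (-115.38) = -40.63
Net primary income = 82.30 - 149.97 = -67.67
Net secondary income = 17.54 - 56.57 = -39.03
Current account = -40.63 + (-67.67) + (-39.03) = -147.33
Financial account = -(-147.33 + (-20.53)) = 167.86

167.86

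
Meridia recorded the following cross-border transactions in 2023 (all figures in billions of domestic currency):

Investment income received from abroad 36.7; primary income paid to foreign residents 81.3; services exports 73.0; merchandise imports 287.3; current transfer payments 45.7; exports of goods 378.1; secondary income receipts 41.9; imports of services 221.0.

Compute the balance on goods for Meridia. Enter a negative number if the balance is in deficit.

Goods balance = 378.1 - 287.3 = 90.8

90.8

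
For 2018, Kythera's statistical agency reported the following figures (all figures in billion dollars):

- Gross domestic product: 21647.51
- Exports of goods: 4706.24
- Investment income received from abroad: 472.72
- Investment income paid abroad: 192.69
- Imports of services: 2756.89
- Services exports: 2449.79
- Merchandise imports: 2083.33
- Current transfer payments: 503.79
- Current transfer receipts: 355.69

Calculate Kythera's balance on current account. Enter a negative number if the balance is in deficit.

Goods balance = 4706.24 - 2083.33 = 2622.91
Services balance = 2449.79 - 2756.89 = -307.10
Trade balance (goods + services) = 2622.91 + (-307.10) = 2315.81
Net primary income = 472.72 - 192.69 = 280.03
Net secondary income = 355.69 - 503.79 = -148.10
Current account = 2315.81 + 280.03 + (-148.10) = 2447.74

2447.74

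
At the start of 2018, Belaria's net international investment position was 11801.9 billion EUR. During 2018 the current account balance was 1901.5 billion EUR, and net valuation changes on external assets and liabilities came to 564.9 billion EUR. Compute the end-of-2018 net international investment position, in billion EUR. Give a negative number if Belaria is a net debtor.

Change in NIIP = current account + net valuation change = 1901.5 + 564.9 = 2466.4
End-of-year NIIP = 11801.9 + 2466.4 = 14268.3

14268.3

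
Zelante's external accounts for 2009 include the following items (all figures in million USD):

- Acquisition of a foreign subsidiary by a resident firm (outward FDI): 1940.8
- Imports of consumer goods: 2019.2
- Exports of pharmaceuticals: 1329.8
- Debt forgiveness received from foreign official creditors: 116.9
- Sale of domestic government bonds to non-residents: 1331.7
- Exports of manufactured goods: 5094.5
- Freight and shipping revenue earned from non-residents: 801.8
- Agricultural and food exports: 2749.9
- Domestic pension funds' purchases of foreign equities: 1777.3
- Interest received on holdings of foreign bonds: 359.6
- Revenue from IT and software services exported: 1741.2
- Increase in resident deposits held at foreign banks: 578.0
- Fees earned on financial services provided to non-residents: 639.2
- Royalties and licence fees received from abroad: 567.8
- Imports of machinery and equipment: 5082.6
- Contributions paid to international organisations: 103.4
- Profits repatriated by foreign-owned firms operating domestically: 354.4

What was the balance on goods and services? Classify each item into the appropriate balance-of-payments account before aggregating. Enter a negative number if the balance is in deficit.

Goods: 5094.5 - 2019.2 + 1329.8 + 2749.9 - 5082.6 = 2072.4
Services: 639.2 + 1741.2 + 567.8 + 801.8 = 3750.0
Trade balance = 2072.4 + 3750.0 = 5822.4
(Excluded from the trade balance — financial account: acquisition of a foreign subsidiary by a resident firm (outward FDI) 1940.8, sale of domestic government bonds to non-residents 1331.7, domestic pension funds' purchases of foreign equities 1777.3, increase in resident deposits held at foreign banks 578.0; capital account: debt forgiveness received from foreign official creditors 116.9; primary income: interest received on holdings of foreign bonds 359.6, profits repatriated by foreign-owned firms operating domestically 354.4; secondary income: contributions paid to international organisations 103.4.)

5822.4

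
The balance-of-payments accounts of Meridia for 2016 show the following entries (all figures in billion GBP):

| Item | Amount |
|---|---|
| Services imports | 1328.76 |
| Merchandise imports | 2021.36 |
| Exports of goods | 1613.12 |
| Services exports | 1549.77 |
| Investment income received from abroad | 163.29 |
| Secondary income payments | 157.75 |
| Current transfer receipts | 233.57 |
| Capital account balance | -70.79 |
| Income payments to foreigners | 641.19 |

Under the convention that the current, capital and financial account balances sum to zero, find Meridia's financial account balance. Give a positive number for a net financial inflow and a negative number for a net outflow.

Goods balance = 1613.12 - 2021.36 = -408.24
Services balance = 1549.77 - 1328.76 = 221.01
Trade balance (goods + services) = -408.24 + 221.01 = -187.23
Net primary income = 163.29 - 641.19 = -477.90
Net secondary income = 233.57 - 157.75 = 75.82
Current account = -187.23 + (-477.90) + 75.82 = -589.31
Financial account = -(-589.31 + (-70.79)) = 660.10

660.10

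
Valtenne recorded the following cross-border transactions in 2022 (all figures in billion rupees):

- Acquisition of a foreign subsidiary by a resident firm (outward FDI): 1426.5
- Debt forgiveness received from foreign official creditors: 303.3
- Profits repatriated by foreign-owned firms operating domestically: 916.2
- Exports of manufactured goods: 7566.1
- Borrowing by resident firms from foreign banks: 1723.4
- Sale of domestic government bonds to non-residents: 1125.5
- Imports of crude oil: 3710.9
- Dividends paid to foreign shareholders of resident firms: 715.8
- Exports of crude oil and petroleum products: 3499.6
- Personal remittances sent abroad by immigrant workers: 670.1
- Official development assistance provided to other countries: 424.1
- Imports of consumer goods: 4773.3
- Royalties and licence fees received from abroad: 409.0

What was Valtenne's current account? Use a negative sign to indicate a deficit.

Goods: 7566.1 + 3499.6 - 4773.3 - 3710.9 = 2581.5
Services: 409.0
Primary income: -916.2 - 715.8 = -1632.0
Secondary income: -670.1 - 424.1 = -1094.2
Current account = 2581.5 + 409.0 + (-1632.0) + (-1094.2) = 264.3
(Excluded from the current account — financial account: acquisition of a foreign subsidiary by a resident firm (outward FDI) 1426.5, borrowing by resident firms from foreign banks 1723.4, sale of domestic government bonds to non-residents 1125.5; capital account: debt forgiveness received from foreign official creditors 303.3.)

264.3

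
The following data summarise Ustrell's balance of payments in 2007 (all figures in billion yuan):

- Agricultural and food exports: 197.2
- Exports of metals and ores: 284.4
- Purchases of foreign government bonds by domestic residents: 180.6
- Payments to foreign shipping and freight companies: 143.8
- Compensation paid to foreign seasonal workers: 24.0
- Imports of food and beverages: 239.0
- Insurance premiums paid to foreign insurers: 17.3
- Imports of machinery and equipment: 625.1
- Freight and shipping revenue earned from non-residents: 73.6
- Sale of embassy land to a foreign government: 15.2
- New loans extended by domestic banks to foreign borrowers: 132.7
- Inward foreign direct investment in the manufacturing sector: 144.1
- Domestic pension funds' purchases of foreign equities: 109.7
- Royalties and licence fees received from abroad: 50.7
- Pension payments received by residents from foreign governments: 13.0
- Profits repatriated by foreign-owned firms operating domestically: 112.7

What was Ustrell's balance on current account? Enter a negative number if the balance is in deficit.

-543.0

Goods: -625.1 - 239.0 + 284.4 + 197.2 = -382.5
Services: 73.6 - 143.8 + 50.7 - 17.3 = -36.8
Primary income: -24.0 - 112.7 = -136.7
Secondary income: 13.0
Current account = (-382.5) + (-36.8) + (-136.7) + 13.0 = -543.0
(Excluded from the current account — financial account: purchases of foreign government bonds by domestic residents 180.6, new loans extended by domestic banks to foreign borrowers 132.7, inward foreign direct investment in the manufacturing sector 144.1, domestic pension funds' purchases of foreign equities 109.7; capital account: sale of embassy land to a foreign government 15.2.)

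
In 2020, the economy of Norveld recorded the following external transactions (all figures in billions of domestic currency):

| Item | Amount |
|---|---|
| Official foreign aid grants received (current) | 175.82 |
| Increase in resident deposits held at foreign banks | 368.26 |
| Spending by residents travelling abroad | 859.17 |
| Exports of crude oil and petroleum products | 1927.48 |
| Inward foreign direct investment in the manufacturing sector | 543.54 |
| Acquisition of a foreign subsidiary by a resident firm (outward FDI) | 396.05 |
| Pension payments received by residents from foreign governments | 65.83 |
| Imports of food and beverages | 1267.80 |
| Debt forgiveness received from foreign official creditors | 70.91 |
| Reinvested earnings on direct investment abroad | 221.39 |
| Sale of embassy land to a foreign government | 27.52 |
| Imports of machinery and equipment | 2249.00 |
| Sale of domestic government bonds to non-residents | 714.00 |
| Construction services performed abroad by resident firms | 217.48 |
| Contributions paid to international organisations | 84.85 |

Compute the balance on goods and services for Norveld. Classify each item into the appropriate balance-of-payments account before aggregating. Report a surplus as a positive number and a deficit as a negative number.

Goods: -1267.80 + 1927.48 - 2249.00 = -1589.32
Services: 217.48 - 859.17 = -641.69
Trade balance = -1589.32 + (-641.69) = -2231.01
(Excluded from the trade balance — secondary income: official foreign aid grants received (current) 175.82, pension payments received by residents from foreign governments 65.83, contributions paid to international organisations 84.85; financial account: increase in resident deposits held at foreign banks 368.26, inward foreign direct investment in the manufacturing sector 543.54, acquisition of a foreign subsidiary by a resident firm (outward FDI) 396.05, sale of domestic government bonds to non-residents 714.00; capital account: debt forgiveness received from foreign official creditors 70.91, sale of embassy land to a foreign government 27.52; primary income: reinvested earnings on direct investment abroad 221.39.)

-2231.01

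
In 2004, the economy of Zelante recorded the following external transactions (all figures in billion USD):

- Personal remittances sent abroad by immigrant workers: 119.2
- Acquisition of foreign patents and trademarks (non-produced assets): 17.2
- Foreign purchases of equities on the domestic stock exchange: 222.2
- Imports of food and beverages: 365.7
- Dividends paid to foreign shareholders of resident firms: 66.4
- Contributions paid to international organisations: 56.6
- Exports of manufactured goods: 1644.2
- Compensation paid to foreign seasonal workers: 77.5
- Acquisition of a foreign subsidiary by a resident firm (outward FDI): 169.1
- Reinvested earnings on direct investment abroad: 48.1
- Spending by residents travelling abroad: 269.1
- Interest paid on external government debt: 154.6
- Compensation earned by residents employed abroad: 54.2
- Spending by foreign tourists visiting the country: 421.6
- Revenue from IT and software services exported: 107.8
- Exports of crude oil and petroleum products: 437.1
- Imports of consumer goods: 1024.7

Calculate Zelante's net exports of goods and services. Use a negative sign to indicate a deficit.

951.2

Goods: -365.7 + 437.1 + 1644.2 - 1024.7 = 690.9
Services: -269.1 + 421.6 + 107.8 = 260.3
Trade balance = 690.9 + 260.3 = 951.2
(Excluded from the trade balance — secondary income: personal remittances sent abroad by immigrant workers 119.2, contributions paid to international organisations 56.6; capital account: acquisition of foreign patents and trademarks (non-produced assets) 17.2; financial account: foreign purchases of equities on the domestic stock exchange 222.2, acquisition of a foreign subsidiary by a resident firm (outward FDI) 169.1; primary income: dividends paid to foreign shareholders of resident firms 66.4, compensation paid to foreign seasonal workers 77.5, reinvested earnings on direct investment abroad 48.1, interest paid on external government debt 154.6, compensation earned by residents employed abroad 54.2.)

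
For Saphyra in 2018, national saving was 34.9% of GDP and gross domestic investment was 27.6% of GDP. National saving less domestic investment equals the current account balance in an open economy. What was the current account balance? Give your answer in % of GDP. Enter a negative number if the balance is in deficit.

7.3

CA = S - I = 34.9 - 27.6 = 7.3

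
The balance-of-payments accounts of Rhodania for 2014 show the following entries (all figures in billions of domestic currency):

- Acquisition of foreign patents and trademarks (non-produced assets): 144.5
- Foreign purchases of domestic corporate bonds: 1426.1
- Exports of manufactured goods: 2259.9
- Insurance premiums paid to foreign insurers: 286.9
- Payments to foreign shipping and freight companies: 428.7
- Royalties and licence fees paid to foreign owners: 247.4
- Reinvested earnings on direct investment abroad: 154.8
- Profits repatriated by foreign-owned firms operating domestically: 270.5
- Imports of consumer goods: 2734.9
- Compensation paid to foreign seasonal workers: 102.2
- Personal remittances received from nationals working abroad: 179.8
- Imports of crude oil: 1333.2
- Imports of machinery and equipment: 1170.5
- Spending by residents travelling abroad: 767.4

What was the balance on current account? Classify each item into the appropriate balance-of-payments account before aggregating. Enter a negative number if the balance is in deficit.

Goods: -1333.2 - 1170.5 - 2734.9 + 2259.9 = -2978.7
Services: -286.9 - 428.7 - 247.4 - 767.4 = -1730.4
Primary income: 154.8 - 270.5 - 102.2 = -217.9
Secondary income: 179.8
Current account = (-2978.7) + (-1730.4) + (-217.9) + 179.8 = -4747.2
(Excluded from the current account — capital account: acquisition of foreign patents and trademarks (non-produced assets) 144.5; financial account: foreign purchases of domestic corporate bonds 1426.1.)

-4747.2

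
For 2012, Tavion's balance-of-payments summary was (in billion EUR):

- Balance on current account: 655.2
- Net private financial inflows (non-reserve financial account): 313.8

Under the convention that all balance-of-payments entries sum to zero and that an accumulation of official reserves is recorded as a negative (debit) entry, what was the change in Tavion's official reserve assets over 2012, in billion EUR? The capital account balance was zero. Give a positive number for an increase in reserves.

Official reserve transactions balance = -(655.2 + 313.8) = -969.0
An accumulation of reserves is recorded as a debit (negative entry), so the change in the stock of reserves is the negative of that balance.
Change in official reserves = -(-969.0) = 969.0

969.0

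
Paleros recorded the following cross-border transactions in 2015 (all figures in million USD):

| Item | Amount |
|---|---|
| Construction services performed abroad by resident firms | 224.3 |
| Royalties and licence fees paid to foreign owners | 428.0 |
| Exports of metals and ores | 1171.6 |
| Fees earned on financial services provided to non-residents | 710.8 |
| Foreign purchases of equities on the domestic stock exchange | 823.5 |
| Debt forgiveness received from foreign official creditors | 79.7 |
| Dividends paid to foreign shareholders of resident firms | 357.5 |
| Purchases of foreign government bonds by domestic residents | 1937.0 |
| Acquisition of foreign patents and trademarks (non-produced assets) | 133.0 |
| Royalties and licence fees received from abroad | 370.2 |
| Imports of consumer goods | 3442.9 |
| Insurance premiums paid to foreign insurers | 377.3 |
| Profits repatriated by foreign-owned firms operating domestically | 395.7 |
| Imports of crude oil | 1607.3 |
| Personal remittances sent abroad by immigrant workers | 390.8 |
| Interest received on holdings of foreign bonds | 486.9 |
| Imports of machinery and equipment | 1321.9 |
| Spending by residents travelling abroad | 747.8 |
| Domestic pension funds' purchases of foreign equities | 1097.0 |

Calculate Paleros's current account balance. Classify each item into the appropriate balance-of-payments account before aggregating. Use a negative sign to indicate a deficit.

-6105.4

Goods: -1321.9 - 1607.3 - 3442.9 + 1171.6 = -5200.5
Services: 710.8 - 428.0 - 747.8 + 224.3 + 370.2 - 377.3 = -247.8
Primary income: -395.7 + 486.9 - 357.5 = -266.3
Secondary income: -390.8
Current account = (-5200.5) + (-247.8) + (-266.3) + (-390.8) = -6105.4
(Excluded from the current account — financial account: foreign purchases of equities on the domestic stock exchange 823.5, purchases of foreign government bonds by domestic residents 1937.0, domestic pension funds' purchases of foreign equities 1097.0; capital account: debt forgiveness received from foreign official creditors 79.7, acquisition of foreign patents and trademarks (non-produced assets) 133.0.)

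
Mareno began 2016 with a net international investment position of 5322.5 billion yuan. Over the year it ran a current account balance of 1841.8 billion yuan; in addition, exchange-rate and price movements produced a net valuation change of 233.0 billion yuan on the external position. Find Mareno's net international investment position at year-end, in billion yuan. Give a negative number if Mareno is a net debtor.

7397.3

Change in NIIP = current account + net valuation change = 1841.8 + 233.0 = 2074.8
End-of-year NIIP = 5322.5 + 2074.8 = 7397.3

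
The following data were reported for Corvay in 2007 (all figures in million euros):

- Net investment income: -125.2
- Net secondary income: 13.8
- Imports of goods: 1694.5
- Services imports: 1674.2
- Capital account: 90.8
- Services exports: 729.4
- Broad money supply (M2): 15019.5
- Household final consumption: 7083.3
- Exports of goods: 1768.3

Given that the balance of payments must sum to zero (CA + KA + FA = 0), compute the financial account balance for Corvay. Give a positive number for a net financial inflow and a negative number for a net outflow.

Goods balance = 1768.3 - 1694.5 = 73.8
Services balance = 729.4 - 1674.2 = -944.8
Trade balance (goods + services) = 73.8 + (-944.8) = -871.0
Net primary income = -125.2
Net secondary income = 13.8
Current account = -871.0 + (-125.2) + 13.8 = -982.4
Financial account = -(-982.4 + 90.8) = 891.6

891.6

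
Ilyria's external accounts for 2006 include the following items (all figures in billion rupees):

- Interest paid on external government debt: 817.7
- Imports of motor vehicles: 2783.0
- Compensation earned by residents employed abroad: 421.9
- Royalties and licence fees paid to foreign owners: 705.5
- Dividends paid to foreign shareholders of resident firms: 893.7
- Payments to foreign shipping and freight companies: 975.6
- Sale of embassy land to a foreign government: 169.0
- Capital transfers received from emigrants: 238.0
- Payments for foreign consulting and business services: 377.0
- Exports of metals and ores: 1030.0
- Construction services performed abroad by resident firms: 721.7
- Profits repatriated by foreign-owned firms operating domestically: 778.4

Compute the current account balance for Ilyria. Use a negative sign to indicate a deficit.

Goods: -2783.0 + 1030.0 = -1753.0
Services: 721.7 - 705.5 - 377.0 - 975.6 = -1336.4
Primary income: -817.7 - 778.4 - 893.7 + 421.9 = -2067.9
Current account = (-1753.0) + (-1336.4) + (-2067.9) = -5157.3
(Excluded from the current account — capital account: sale of embassy land to a foreign government 169.0, capital transfers received from emigrants 238.0.)

-5157.3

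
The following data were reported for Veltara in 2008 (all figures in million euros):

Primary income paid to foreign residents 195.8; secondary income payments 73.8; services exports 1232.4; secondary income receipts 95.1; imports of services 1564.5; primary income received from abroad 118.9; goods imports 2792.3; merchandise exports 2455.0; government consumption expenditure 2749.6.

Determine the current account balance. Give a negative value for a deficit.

Goods balance = 2455.0 - 2792.3 = -337.3
Services balance = 1232.4 - 1564.5 = -332.1
Trade balance (goods + services) = -337.3 + (-332.1) = -669.4
Net primary income = 118.9 - 195.8 = -76.9
Net secondary income = 95.1 - 73.8 = 21.3
Current account = -669.4 + (-76.9) + 21.3 = -725.0

-725.0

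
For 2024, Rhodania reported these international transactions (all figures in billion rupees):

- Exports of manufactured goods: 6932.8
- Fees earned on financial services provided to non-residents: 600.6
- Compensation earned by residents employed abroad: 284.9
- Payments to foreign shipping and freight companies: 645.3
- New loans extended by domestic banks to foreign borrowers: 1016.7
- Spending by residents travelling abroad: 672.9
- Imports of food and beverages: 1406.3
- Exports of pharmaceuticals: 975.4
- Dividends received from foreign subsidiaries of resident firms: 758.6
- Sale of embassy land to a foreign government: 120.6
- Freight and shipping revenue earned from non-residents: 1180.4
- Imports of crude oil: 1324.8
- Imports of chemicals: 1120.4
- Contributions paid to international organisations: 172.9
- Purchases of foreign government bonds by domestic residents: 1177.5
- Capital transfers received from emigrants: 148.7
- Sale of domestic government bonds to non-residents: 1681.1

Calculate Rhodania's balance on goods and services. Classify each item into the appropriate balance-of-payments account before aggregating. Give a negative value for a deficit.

4519.5

Goods: 6932.8 - 1324.8 + 975.4 - 1406.3 - 1120.4 = 4056.7
Services: 1180.4 - 645.3 - 672.9 + 600.6 = 462.8
Trade balance = 4056.7 + 462.8 = 4519.5
(Excluded from the trade balance — primary income: compensation earned by residents employed abroad 284.9, dividends received from foreign subsidiaries of resident firms 758.6; financial account: new loans extended by domestic banks to foreign borrowers 1016.7, purchases of foreign government bonds by domestic residents 1177.5, sale of domestic government bonds to non-residents 1681.1; capital account: sale of embassy land to a foreign government 120.6, capital transfers received from emigrants 148.7; secondary income: contributions paid to international organisations 172.9.)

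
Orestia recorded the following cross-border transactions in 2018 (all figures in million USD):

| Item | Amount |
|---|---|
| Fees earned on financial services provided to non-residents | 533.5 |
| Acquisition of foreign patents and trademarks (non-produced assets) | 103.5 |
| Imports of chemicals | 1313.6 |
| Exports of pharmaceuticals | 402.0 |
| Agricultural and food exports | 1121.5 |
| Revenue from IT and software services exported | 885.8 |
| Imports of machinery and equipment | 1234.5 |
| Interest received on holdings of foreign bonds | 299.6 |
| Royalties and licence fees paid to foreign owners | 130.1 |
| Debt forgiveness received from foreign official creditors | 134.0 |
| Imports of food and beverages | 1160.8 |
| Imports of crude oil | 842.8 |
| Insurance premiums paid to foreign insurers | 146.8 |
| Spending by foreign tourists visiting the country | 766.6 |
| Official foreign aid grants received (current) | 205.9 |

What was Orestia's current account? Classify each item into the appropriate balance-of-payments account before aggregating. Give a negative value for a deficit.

Goods: -1234.5 - 1160.8 - 1313.6 + 402.0 + 1121.5 - 842.8 = -3028.2
Services: 766.6 - 130.1 - 146.8 + 885.8 + 533.5 = 1909.0
Primary income: 299.6
Secondary income: 205.9
Current account = (-3028.2) + 1909.0 + 299.6 + 205.9 = -613.7
(Excluded from the current account — capital account: acquisition of foreign patents and trademarks (non-produced assets) 103.5, debt forgiveness received from foreign official creditors 134.0.)

-613.7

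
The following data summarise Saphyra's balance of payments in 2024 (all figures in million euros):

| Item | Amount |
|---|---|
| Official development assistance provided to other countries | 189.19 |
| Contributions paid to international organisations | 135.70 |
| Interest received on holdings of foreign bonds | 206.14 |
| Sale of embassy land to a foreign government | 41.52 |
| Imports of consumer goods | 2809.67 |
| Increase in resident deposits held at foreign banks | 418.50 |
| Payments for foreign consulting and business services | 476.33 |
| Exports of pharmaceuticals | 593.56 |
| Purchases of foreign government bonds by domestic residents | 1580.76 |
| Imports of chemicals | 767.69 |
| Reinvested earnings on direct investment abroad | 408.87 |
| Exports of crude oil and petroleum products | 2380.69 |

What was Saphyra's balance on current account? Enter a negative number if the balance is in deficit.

-789.32

Goods: -767.69 - 2809.67 + 2380.69 + 593.56 = -603.11
Services: -476.33
Primary income: 206.14 + 408.87 = 615.01
Secondary income: -135.70 - 189.19 = -324.89
Current account = (-603.11) + (-476.33) + 615.01 + (-324.89) = -789.32
(Excluded from the current account — capital account: sale of embassy land to a foreign government 41.52; financial account: increase in resident deposits held at foreign banks 418.50, purchases of foreign government bonds by domestic residents 1580.76.)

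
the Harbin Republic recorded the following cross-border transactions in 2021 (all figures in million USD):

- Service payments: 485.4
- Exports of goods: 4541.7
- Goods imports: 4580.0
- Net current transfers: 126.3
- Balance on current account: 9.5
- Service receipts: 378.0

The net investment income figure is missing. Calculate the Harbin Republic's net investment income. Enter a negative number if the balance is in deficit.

Current account = goods balance + services balance + net primary income + net secondary income
Sum of the known components = -19.4
Net investment income = CA - (known components) = 9.5 - (-19.4) = 28.9

28.9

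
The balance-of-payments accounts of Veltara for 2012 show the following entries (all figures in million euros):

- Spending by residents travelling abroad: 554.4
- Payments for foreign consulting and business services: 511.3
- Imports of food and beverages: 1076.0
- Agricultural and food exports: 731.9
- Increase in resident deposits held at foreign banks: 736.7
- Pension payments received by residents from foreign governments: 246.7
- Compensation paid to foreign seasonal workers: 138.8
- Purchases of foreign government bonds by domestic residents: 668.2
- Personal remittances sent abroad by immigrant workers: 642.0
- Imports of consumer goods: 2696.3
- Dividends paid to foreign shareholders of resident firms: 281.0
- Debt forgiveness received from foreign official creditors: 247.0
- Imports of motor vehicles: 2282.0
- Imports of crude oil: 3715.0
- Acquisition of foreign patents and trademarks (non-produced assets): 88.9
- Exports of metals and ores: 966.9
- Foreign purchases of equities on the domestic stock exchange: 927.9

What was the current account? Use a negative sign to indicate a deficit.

-9951.3

Goods: -2696.3 - 3715.0 + 731.9 + 966.9 - 2282.0 - 1076.0 = -8070.5
Services: -511.3 - 554.4 = -1065.7
Primary income: -138.8 - 281.0 = -419.8
Secondary income: -642.0 + 246.7 = -395.3
Current account = (-8070.5) + (-1065.7) + (-419.8) + (-395.3) = -9951.3
(Excluded from the current account — financial account: increase in resident deposits held at foreign banks 736.7, purchases of foreign government bonds by domestic residents 668.2, foreign purchases of equities on the domestic stock exchange 927.9; capital account: debt forgiveness received from foreign official creditors 247.0, acquisition of foreign patents and trademarks (non-produced assets) 88.9.)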